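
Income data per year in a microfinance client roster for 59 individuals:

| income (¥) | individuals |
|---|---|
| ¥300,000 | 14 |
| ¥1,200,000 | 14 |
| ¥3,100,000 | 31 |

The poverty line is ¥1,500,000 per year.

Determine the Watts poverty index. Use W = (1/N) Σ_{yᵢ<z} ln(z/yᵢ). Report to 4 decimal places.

0.4348

Below z: 14×¥300,000, 14×¥1,200,000 (q = 28 of N = 59).
ln(z/y) terms: ln(1500000/300000) = 1.6094 (×14); ln(1500000/1200000) = 0.2231 (×14).
W = 25.656140 / 59 = 0.4348.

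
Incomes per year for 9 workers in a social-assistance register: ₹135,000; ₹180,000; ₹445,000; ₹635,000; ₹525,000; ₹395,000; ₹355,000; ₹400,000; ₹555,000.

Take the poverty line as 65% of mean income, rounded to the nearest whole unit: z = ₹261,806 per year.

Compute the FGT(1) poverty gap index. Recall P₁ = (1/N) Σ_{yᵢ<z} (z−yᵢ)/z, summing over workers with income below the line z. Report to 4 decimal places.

Below z: ₹135,000, ₹180,000 (q = 2 of N = 9).
Gap ratios (z−y)/z: (261806−135000)/261806 = 0.4844; (261806−180000)/261806 = 0.3125.
Sum of shortfalls = 0.796819; P₁ averages over all N: 0.796819 / 9 = 0.0885.

0.0885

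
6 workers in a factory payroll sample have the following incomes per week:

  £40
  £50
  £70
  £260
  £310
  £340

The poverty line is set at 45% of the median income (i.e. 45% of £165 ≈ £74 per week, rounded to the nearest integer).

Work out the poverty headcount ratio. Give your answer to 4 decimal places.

3 of the 6 workers have income below £74.
H = 3/6 = 0.5000.

0.5000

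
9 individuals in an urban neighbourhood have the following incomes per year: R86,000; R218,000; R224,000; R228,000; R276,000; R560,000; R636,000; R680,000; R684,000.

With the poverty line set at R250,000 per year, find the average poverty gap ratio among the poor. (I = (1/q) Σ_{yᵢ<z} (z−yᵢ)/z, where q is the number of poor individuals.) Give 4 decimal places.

Below the line: R86,000, R218,000, R224,000, R228,000 (q = 4 of N = 9).
Relative gaps: 0.6560, 0.1280, 0.1040, 0.0880; sum = 0.976000.
I averages over the q = 4 poor units only: 0.976000 / 4 = 0.2440.

0.2440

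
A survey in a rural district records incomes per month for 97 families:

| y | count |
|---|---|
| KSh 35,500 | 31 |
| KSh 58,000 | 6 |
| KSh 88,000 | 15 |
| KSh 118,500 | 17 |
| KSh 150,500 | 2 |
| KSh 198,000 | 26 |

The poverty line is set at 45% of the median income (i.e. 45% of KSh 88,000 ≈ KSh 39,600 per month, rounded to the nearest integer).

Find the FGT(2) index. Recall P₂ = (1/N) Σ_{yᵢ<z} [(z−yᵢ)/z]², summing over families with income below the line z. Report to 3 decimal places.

0.003

Below z: 31×KSh 35,500 (q = 31 of N = 97).
Gap ratios (z−y)/z: (39600−35500)/39600 = 0.1035 (×31).
Squared: 0.0107 (×31).
Sum = 0.332307; P₂ = 0.332307 / 97 = 0.003.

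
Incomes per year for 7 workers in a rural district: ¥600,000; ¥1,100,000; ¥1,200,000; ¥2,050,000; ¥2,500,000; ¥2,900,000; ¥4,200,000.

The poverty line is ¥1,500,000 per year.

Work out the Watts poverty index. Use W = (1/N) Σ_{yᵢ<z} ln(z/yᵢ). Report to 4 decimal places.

Incomes under z: ¥600,000, ¥1,100,000, ¥1,200,000 (q = 3 of N = 7).
Log gaps: ln(1500000/600000) = 0.9163; ln(1500000/1100000) = 0.3102; ln(1500000/1200000) = 0.2231.
W = 1.449589 / 7 = 0.2071.

0.2071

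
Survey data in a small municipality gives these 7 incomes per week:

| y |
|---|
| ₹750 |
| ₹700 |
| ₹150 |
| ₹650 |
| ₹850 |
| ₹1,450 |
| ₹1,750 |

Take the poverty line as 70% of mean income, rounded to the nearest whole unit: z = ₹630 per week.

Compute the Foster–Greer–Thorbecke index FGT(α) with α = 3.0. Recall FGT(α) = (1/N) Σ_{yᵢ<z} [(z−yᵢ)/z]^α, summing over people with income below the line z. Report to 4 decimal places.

0.0632

Poor units: ₹150 (q = 1 of N = 7).
Gap ratios (z−y)/z: (630−150)/630 = 0.7619.
Raised to α = 3.0: 0.44228.
Sum = 0.442285; FGT(3.0) = 0.442285 / 7 = 0.0632.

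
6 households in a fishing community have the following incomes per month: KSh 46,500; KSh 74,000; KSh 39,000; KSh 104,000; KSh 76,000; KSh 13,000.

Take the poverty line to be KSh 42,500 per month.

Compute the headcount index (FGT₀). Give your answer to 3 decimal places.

2 of the 6 households have income below KSh 42,500.
H = 2/6 = 0.333.

0.333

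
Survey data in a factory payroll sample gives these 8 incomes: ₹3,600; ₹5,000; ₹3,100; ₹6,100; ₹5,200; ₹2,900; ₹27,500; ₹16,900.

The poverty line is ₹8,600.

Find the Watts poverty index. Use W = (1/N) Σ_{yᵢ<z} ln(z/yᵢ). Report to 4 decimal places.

0.5459

Poor units: ₹2,900, ₹3,100, ₹3,600, ₹5,000, ₹5,200, ₹6,100 (q = 6 of N = 8).
Log shortfalls: ln(8600/2900) = 1.0871; ln(8600/3100) = 1.0204; ln(8600/3600) = 0.8708; ln(8600/5000) = 0.5423; ln(8600/5200) = 0.5031; ln(8600/6100) = 0.3435.
W = 4.367141 / 8 = 0.5459.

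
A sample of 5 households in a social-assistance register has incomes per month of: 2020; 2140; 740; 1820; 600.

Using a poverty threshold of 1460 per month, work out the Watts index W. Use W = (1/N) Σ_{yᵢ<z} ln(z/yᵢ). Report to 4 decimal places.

0.3138

Below z: 600, 740 (q = 2 of N = 5).
Log gaps: ln(1460/600) = 0.8893; ln(1460/740) = 0.6795.
W = 1.568804 / 5 = 0.3138.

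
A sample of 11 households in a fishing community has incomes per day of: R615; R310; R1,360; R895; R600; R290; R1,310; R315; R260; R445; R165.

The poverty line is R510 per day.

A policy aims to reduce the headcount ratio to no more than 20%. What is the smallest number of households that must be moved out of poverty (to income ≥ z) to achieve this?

Currently q = 6 of N = 11 are below the line (H = 0.545).
A headcount ratio of at most 20% allows at most ⌊0.20 × 11⌋ = 2 poor households.
So at least 6 − 2 = 4 must be lifted.

4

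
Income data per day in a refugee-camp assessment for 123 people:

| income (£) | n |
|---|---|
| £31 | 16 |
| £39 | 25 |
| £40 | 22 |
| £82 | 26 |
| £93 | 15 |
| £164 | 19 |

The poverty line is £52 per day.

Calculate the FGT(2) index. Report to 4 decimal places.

Below the line: 16×£31, 25×£39, 22×£40 (q = 63 of N = 123).
Gap ratios (z−y)/z: (52−31)/52 = 0.4038 (×16); (52−39)/52 = 0.2500 (×25); (52−40)/52 = 0.2308 (×22).
Squared: 0.1631 (×16); 0.0625 (×25); 0.0533 (×22).
Sum = 5.343565; P₂ = 5.343565 / 123 = 0.0434.

0.0434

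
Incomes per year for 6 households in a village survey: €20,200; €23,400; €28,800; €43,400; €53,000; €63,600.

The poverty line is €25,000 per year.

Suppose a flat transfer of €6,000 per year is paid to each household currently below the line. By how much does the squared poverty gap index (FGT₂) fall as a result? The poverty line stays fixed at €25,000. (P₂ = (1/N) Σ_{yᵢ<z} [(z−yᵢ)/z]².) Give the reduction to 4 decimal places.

0.0068

Before: below the line — €20,200, €23,400; squared poverty gap index (FGT₂) = 0.006827.
After the €6,000 transfer: below the line — none; squared poverty gap index (FGT₂) = 0.000000.
Reduction = 0.006827 − 0.000000 = 0.0068.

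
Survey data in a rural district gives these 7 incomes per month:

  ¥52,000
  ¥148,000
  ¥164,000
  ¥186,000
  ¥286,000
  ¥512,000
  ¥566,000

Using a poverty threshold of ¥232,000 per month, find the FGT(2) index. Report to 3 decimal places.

0.123

Incomes under z: ¥52,000, ¥148,000, ¥164,000, ¥186,000 (q = 4 of N = 7).
Normalized shortfalls: (232000−52000)/232000 = 0.7759; (232000−148000)/232000 = 0.3621; (232000−164000)/232000 = 0.2931; (232000−186000)/232000 = 0.1983.
Squared: 0.6020; 0.1311; 0.0859; 0.0393.
Sum = 0.858279; P₂ = 0.858279 / 7 = 0.123.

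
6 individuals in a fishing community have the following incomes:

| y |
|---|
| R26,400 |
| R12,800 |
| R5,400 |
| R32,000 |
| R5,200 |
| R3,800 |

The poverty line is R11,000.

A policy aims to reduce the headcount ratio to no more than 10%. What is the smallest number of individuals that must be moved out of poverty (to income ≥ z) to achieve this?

Currently q = 3 of N = 6 are below the line (H = 0.500).
A headcount ratio of at most 10% allows at most ⌊0.10 × 6⌋ = 0 poor individuals.
So at least 3 − 0 = 3 must be lifted.

3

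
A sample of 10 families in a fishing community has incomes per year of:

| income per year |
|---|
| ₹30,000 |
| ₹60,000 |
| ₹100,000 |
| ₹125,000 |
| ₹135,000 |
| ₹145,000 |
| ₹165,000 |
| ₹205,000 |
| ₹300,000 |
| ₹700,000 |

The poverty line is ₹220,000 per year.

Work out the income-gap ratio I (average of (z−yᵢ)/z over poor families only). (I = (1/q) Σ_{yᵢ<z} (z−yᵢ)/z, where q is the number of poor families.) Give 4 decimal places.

0.4517

Incomes under z: ₹30,000, ₹60,000, ₹100,000, ₹125,000, ₹135,000, ₹145,000, ₹165,000, ₹205,000 (q = 8 of N = 10).
Relative gaps: 0.8636, 0.7273, 0.5455, 0.4318, 0.3864, 0.3409, 0.2500, 0.0682; sum = 3.613636.
I averages over the q = 8 poor units only: 3.613636 / 8 = 0.4517.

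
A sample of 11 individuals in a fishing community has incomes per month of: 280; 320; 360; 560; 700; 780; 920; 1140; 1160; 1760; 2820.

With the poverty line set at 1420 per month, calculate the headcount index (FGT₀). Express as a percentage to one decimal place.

81.8%

9 of the 11 individuals have income below 1420.
H = 9/11 = 81.8%.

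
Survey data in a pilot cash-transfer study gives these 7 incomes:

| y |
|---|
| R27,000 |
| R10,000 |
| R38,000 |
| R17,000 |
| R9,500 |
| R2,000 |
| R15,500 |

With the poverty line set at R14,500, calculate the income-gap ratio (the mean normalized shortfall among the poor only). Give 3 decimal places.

Incomes under z: R2,000, R9,500, R10,000 (q = 3 of N = 7).
Relative gaps: 0.8621, 0.3448, 0.3103; sum = 1.517241.
I averages over the q = 3 poor units only: 1.517241 / 3 = 0.506.

0.506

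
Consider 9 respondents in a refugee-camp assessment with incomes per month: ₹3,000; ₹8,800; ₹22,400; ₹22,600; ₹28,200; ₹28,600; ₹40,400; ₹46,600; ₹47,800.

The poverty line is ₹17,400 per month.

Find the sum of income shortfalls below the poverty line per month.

₹23,000

Incomes under z: ₹3,000, ₹8,800 (q = 2 of N = 9).
Individual gaps: 17400−3000 = 14400; 17400−8800 = 8600.
Aggregate gap = ₹23,000.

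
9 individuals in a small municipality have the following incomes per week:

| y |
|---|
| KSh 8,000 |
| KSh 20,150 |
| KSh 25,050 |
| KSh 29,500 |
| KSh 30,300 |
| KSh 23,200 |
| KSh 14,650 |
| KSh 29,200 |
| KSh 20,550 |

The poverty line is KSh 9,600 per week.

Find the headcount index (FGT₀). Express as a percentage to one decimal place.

11.1%

1 of the 9 individuals have income below KSh 9,600.
H = 1/9 = 11.1%.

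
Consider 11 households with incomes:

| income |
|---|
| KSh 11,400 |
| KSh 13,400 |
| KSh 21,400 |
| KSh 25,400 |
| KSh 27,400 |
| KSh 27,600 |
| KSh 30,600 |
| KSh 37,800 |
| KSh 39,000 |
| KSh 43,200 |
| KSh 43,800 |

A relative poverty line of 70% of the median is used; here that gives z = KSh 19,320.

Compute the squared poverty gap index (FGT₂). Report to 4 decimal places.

0.0238

Below z: KSh 11,400, KSh 13,400 (q = 2 of N = 11).
Normalized shortfalls: (19320−11400)/19320 = 0.4099; (19320−13400)/19320 = 0.3064.
Squared: 0.1680; 0.0939.
Sum = 0.261941; P₂ = 0.261941 / 11 = 0.0238.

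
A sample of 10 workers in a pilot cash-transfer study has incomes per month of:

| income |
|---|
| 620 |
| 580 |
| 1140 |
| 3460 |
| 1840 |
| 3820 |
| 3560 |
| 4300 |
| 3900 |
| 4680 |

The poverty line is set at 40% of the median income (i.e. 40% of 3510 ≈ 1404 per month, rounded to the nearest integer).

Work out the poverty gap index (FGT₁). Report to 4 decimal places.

Poor units: 580, 620, 1140 (q = 3 of N = 10).
Shortfall ratios: (1404−580)/1404 = 0.5869; (1404−620)/1404 = 0.5584; (1404−1140)/1404 = 0.1880.
Sum of shortfalls = 1.333333; P₁ averages over all N: 1.333333 / 10 = 0.1333.

0.1333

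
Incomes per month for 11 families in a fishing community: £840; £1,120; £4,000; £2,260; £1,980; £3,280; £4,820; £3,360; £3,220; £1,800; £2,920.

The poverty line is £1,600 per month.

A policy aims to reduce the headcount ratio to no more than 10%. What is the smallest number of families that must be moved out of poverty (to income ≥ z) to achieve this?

2 of the 11 families are poor, so H = 2/11 = 0.182.
A headcount ratio of at most 10% allows at most ⌊0.10 × 11⌋ = 1 poor families.
So at least 2 − 1 = 1 must be lifted.

1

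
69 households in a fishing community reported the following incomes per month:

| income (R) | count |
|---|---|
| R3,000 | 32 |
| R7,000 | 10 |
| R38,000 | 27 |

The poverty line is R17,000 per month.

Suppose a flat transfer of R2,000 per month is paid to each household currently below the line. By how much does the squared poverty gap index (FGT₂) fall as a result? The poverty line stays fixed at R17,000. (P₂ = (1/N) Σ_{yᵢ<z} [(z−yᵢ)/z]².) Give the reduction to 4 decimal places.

Before: below the line — 32×R3,000, 10×R7,000; squared poverty gap index (FGT₂) = 0.364676.
After the R2,000 transfer: below the line — 32×R5,000, 10×R9,000; squared poverty gap index (FGT₂) = 0.263176.
Reduction = 0.364676 − 0.263176 = 0.1015.

0.1015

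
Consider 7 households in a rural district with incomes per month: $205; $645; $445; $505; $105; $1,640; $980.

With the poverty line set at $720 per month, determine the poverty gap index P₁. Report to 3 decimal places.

0.336

Incomes under z: $105, $205, $445, $505, $645 (q = 5 of N = 7).
Relative gaps: (720−105)/720 = 0.8542; (720−205)/720 = 0.7153; (720−445)/720 = 0.3819; (720−505)/720 = 0.2986; (720−645)/720 = 0.1042.
Sum of shortfalls = 2.354167; P₁ averages over all N: 2.354167 / 7 = 0.336.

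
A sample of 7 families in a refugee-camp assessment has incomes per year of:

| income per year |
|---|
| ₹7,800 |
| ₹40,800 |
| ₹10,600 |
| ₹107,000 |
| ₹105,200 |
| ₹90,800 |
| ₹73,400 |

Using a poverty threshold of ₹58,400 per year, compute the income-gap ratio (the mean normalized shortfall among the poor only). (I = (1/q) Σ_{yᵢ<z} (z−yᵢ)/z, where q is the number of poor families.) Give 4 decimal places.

Below z: ₹7,800, ₹10,600, ₹40,800 (q = 3 of N = 7).
Relative gaps: 0.8664, 0.8185, 0.3014; sum = 1.986301.
I averages over the q = 3 poor units only: 1.986301 / 3 = 0.6621.

0.6621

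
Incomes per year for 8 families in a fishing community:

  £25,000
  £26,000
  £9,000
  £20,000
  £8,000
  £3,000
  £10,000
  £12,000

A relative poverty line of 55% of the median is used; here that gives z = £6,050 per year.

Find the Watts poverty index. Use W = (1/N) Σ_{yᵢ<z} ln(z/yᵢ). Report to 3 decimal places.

Below the line: £3,000 (q = 1 of N = 8).
ln(z/y) terms: ln(6050/3000) = 0.7014.
W = 0.701446 / 8 = 0.088.

0.088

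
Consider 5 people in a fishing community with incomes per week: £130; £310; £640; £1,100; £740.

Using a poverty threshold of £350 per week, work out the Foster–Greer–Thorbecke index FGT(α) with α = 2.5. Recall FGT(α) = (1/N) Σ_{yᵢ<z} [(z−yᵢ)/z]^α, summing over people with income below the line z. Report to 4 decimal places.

0.0635

Poor units: £130, £310 (q = 2 of N = 5).
Shortfall ratios: (350−130)/350 = 0.6286; (350−310)/350 = 0.1143.
Raised to α = 2.5: 0.31325; 0.00442.
Sum = 0.317662; FGT(2.5) = 0.317662 / 5 = 0.0635.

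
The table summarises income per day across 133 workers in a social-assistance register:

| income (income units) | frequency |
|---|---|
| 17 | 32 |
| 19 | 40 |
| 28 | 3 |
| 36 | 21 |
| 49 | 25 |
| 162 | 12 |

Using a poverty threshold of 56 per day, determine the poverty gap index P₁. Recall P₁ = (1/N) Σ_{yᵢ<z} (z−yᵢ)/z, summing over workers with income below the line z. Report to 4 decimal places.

Below the line: 32×17, 40×19, 3×28, 21×36, 25×49 (q = 121 of N = 133).
Shortfall ratios: (56−17)/56 = 0.6964 (×32); (56−19)/56 = 0.6607 (×40); (56−28)/56 = 0.5000 (×3); (56−36)/56 = 0.3571 (×21); (56−49)/56 = 0.1250 (×25).
Sum of shortfalls = 60.839286; P₁ averages over all N: 60.839286 / 133 = 0.4574.

0.4574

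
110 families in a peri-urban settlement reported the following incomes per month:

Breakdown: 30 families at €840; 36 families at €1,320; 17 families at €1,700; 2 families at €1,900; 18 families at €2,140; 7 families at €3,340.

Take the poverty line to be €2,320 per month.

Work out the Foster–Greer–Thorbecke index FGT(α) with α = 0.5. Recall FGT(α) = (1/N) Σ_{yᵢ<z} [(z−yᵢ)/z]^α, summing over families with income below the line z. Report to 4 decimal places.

Below z: 30×€840, 36×€1,320, 17×€1,700, 2×€1,900, 18×€2,140 (q = 103 of N = 110).
Relative gaps: (2320−840)/2320 = 0.6379 (×30); (2320−1320)/2320 = 0.4310 (×36); (2320−1700)/2320 = 0.2672 (×17); (2320−1900)/2320 = 0.1810 (×2); (2320−2140)/2320 = 0.0776 (×18).
Raised to α = 0.5: 0.79871 (×30); 0.65653 (×36); 0.51695 (×17); 0.42548 (×2); 0.27854 (×18).
Sum = 62.249288; FGT(0.5) = 62.249288 / 110 = 0.5659.

0.5659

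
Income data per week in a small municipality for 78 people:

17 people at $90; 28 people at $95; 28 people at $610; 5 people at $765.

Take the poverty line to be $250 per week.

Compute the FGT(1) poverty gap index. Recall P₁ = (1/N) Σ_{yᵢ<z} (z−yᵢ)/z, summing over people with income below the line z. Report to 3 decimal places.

Below the line: 17×$90, 28×$95 (q = 45 of N = 78).
Gap ratios (z−y)/z: (250−90)/250 = 0.6400 (×17); (250−95)/250 = 0.6200 (×28).
Sum of shortfalls = 28.240000; P₁ averages over all N: 28.240000 / 78 = 0.362.

0.362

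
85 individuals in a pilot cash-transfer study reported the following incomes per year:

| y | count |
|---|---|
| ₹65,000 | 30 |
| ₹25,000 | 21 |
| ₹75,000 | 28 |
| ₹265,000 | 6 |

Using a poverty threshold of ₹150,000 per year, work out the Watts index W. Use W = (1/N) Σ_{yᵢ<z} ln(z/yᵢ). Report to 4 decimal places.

Incomes under z: 21×₹25,000, 30×₹65,000, 28×₹75,000 (q = 79 of N = 85).
Log gaps: ln(150000/25000) = 1.7918 (×21); ln(150000/65000) = 0.8362 (×30); ln(150000/75000) = 0.6931 (×28).
W = 82.122511 / 85 = 0.9661.

0.9661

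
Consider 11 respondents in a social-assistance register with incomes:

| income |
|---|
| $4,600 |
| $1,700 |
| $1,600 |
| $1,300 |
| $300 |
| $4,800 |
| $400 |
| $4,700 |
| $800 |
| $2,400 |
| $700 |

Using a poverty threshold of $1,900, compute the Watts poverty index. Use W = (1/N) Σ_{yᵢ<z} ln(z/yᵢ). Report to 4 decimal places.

0.5391

Incomes under z: $300, $400, $700, $800, $1,300, $1,600, $1,700 (q = 7 of N = 11).
Log gaps: ln(1900/300) = 1.8458; ln(1900/400) = 1.5581; ln(1900/700) = 0.9985; ln(1900/800) = 0.8650; ln(1900/1300) = 0.3795; ln(1900/1600) = 0.1719; ln(1900/1700) = 0.1112.
W = 5.930063 / 11 = 0.5391.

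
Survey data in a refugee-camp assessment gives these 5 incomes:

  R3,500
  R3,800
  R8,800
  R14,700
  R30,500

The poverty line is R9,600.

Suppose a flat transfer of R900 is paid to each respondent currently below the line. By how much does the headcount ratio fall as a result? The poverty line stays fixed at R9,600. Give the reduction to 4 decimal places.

Before: below the line — R3,500, R3,800, R8,800; headcount ratio = 0.600000.
After the R900 transfer: below the line — R4,400, R4,700; headcount ratio = 0.400000.
Reduction = 0.600000 − 0.400000 = 0.2000.

0.2000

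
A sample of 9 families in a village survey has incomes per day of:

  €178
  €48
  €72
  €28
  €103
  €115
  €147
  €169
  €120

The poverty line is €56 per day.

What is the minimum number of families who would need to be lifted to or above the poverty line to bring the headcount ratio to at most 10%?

Currently q = 2 of N = 9 are below the line (H = 0.222).
A headcount ratio of at most 10% allows at most ⌊0.10 × 9⌋ = 0 poor families.
So at least 2 − 0 = 2 must be lifted.

2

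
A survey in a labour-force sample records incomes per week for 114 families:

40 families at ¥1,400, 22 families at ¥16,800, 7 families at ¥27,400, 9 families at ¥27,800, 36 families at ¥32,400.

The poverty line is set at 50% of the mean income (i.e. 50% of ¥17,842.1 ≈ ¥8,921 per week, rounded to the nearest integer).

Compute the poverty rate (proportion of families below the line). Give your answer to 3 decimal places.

0.351

40 of the 114 families have income below ¥8,921.
H = 40/114 = 0.351.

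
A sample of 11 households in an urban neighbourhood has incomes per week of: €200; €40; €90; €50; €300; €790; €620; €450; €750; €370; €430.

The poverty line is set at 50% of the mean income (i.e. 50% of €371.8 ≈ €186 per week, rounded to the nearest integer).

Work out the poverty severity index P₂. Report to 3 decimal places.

0.129

Below the line: €40, €50, €90 (q = 3 of N = 11).
Relative gaps: (186−40)/186 = 0.7849; (186−50)/186 = 0.7312; (186−90)/186 = 0.5161.
Squared: 0.6161; 0.5346; 0.2664.
Sum = 1.417158; P₂ = 1.417158 / 11 = 0.129.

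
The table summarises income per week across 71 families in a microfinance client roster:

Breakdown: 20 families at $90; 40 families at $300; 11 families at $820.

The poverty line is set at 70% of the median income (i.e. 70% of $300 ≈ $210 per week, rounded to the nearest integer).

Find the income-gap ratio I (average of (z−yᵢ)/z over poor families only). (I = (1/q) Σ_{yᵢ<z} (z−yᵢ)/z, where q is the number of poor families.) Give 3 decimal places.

Below the line: 20×$90 (q = 20 of N = 71).
Relative gaps: 0.5714 (×20); sum = 11.428571.
I averages over the q = 20 poor units only: 11.428571 / 20 = 0.571.

0.571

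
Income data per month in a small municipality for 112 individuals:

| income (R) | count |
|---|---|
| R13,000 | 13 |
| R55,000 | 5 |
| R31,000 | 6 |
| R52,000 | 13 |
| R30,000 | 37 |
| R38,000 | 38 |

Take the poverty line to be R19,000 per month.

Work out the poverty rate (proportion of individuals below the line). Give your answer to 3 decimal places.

13 of the 112 individuals have income below R19,000.
H = 13/112 = 0.116.

0.116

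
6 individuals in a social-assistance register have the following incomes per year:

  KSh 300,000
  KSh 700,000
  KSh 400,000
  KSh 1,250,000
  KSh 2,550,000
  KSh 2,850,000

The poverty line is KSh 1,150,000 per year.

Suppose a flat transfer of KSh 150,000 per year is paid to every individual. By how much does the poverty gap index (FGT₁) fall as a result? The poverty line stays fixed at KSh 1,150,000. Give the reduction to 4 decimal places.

Before: below the line — KSh 300,000, KSh 400,000, KSh 700,000; poverty gap index (FGT₁) = 0.297101.
After the KSh 150,000 transfer: below the line — KSh 450,000, KSh 550,000, KSh 850,000; poverty gap index (FGT₁) = 0.231884.
Reduction = 0.297101 − 0.231884 = 0.0652.

0.0652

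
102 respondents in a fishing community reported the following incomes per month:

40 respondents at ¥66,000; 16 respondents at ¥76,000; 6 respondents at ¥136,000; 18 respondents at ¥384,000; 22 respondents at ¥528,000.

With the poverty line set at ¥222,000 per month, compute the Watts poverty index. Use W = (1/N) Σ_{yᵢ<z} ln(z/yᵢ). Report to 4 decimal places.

Below z: 40×¥66,000, 16×¥76,000, 6×¥136,000 (q = 62 of N = 102).
ln(z/y) terms: ln(222000/66000) = 1.2130 (×40); ln(222000/76000) = 1.0719 (×16); ln(222000/136000) = 0.4900 (×6).
W = 68.612145 / 102 = 0.6727.

0.6727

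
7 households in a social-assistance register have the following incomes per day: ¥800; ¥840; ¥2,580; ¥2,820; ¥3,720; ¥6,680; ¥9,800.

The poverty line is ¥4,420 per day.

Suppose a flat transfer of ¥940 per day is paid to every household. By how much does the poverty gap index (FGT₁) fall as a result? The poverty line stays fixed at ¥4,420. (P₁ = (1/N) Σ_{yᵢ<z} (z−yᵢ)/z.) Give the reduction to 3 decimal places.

Before: below the line — ¥800, ¥840, ¥2,580, ¥2,820, ¥3,720; poverty gap index (FGT₁) = 0.36652.
After the ¥940 transfer: below the line — ¥1,740, ¥1,780, ¥3,520, ¥3,760; poverty gap index (FGT₁) = 0.22237.
Reduction = 0.36652 − 0.22237 = 0.144.

0.144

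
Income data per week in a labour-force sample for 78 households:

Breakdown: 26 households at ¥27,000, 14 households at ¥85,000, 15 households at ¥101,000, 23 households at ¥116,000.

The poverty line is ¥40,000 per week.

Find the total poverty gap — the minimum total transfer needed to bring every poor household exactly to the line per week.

Below z: 26×¥27,000 (q = 26 of N = 78).
Individual gaps: 26×(40000−27000) = 338000.
Aggregate gap = ¥338,000.

¥338,000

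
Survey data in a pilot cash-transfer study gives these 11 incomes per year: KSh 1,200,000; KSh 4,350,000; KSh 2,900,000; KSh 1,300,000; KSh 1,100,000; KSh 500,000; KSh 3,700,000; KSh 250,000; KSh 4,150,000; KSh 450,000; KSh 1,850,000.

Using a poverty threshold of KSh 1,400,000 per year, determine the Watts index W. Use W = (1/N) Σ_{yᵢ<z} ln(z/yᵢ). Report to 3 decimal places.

0.396

Poor units: KSh 250,000, KSh 450,000, KSh 500,000, KSh 1,100,000, KSh 1,200,000, KSh 1,300,000 (q = 6 of N = 11).
Log gaps: ln(1400000/250000) = 1.7228; ln(1400000/450000) = 1.1350; ln(1400000/500000) = 1.0296; ln(1400000/1100000) = 0.2412; ln(1400000/1200000) = 0.1542; ln(1400000/1300000) = 0.0741.
W = 4.356787 / 11 = 0.396.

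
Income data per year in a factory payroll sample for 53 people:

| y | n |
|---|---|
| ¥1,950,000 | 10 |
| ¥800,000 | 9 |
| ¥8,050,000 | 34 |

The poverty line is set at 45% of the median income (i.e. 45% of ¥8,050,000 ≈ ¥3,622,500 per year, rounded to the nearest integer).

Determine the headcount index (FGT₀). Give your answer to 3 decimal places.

0.358

19 of the 53 people have income below ¥3,622,500.
H = 19/53 = 0.358.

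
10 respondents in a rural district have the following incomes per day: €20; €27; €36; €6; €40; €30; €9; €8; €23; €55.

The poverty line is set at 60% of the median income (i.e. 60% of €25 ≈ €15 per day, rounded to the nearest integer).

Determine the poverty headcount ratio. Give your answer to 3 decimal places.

0.300

3 of the 10 respondents have income below €15.
H = 3/10 = 0.300.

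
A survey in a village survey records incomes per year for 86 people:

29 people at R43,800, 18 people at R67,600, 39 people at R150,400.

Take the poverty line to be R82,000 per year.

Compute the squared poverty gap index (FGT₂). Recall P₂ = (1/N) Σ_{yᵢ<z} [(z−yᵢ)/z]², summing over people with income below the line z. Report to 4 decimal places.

Incomes under z: 29×R43,800, 18×R67,600 (q = 47 of N = 86).
Relative gaps: (82000−43800)/82000 = 0.4659 (×29); (82000−67600)/82000 = 0.1756 (×18).
Squared: 0.2170 (×29); 0.0308 (×18).
Sum = 6.848667; P₂ = 6.848667 / 86 = 0.0796.

0.0796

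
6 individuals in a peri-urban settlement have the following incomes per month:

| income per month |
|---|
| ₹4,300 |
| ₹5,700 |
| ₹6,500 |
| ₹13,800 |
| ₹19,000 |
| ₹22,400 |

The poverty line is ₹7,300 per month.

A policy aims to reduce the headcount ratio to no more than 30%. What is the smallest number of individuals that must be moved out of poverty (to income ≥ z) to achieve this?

Currently q = 3 of N = 6 are below the line (H = 0.500).
A headcount ratio of at most 30% allows at most ⌊0.30 × 6⌋ = 1 poor individuals.
So at least 3 − 1 = 2 must be lifted.

2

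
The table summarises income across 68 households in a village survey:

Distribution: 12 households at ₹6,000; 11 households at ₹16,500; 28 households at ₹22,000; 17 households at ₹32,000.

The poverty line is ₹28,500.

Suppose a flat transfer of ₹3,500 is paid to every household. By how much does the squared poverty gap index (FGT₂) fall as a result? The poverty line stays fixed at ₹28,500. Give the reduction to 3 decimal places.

0.063

Before: below the line — 12×₹6,000, 11×₹16,500, 28×₹22,000; squared poverty gap index (FGT₂) = 0.16009.
After the ₹3,500 transfer: below the line — 12×₹9,500, 11×₹20,000, 28×₹25,500; squared poverty gap index (FGT₂) = 0.09738.
Reduction = 0.16009 − 0.09738 = 0.063.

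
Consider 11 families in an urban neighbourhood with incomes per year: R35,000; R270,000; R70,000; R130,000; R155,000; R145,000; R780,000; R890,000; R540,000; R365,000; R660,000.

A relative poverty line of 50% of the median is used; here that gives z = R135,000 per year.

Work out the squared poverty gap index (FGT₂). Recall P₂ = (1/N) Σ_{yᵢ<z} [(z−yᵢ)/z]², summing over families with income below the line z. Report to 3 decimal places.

Below z: R35,000, R70,000, R130,000 (q = 3 of N = 11).
Gap ratios (z−y)/z: (135000−35000)/135000 = 0.7407; (135000−70000)/135000 = 0.4815; (135000−130000)/135000 = 0.0370.
Squared: 0.5487; 0.2318; 0.0014.
Sum = 0.781893; P₂ = 0.781893 / 11 = 0.071.

0.071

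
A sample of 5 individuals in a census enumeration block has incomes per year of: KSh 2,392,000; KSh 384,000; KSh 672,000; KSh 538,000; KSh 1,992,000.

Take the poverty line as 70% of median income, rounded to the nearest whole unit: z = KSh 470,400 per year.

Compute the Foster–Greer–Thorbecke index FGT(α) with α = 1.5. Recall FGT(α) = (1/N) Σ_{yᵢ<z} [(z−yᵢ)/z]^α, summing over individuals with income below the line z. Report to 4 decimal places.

0.0157

Below the line: KSh 384,000 (q = 1 of N = 5).
Relative gaps: (470400−384000)/470400 = 0.1837.
Raised to α = 1.5: 0.07872.
Sum = 0.078717; FGT(1.5) = 0.078717 / 5 = 0.0157.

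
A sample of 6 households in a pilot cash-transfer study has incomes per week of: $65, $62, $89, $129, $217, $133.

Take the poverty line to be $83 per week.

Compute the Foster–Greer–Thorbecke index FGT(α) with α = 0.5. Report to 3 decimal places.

0.161

Poor units: $62, $65 (q = 2 of N = 6).
Shortfall ratios: (83−62)/83 = 0.2530; (83−65)/83 = 0.2169.
Raised to α = 0.5: 0.50300; 0.46569.
Sum = 0.968693; FGT(0.5) = 0.968693 / 6 = 0.161.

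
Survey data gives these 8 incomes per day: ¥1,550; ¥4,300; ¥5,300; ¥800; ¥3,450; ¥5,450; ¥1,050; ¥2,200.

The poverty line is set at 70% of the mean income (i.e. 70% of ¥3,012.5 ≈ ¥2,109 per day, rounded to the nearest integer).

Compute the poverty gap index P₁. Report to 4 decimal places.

0.1735

Below z: ¥800, ¥1,050, ¥1,550 (q = 3 of N = 8).
Gap ratios (z−y)/z: (2109−800)/2109 = 0.6207; (2109−1050)/2109 = 0.5021; (2109−1550)/2109 = 0.2651.
Sum of shortfalls = 1.387862; P₁ averages over all N: 1.387862 / 8 = 0.1735.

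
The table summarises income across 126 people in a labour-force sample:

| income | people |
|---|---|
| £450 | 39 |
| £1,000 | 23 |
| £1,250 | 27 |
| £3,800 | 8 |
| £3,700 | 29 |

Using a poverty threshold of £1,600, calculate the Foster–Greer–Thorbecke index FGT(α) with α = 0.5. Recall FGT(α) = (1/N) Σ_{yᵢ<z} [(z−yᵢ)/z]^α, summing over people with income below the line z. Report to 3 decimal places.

Below the line: 39×£450, 23×£1,000, 27×£1,250 (q = 89 of N = 126).
Gap ratios (z−y)/z: (1600−450)/1600 = 0.7188 (×39); (1600−1000)/1600 = 0.3750 (×23); (1600−1250)/1600 = 0.2188 (×27).
Raised to α = 0.5: 0.84779 (×39); 0.61237 (×23); 0.46771 (×27).
Sum = 59.776518; FGT(0.5) = 59.776518 / 126 = 0.474.

0.474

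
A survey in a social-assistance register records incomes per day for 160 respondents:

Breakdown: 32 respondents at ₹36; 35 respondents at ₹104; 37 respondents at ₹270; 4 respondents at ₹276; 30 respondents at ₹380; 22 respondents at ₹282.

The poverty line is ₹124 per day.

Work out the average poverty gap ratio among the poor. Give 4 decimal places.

Poor units: 32×₹36, 35×₹104 (q = 67 of N = 160).
Relative gaps: 0.7097 (×32), 0.1613 (×35); sum = 28.354839.
I averages over the q = 67 poor units only: 28.354839 / 67 = 0.4232.

0.4232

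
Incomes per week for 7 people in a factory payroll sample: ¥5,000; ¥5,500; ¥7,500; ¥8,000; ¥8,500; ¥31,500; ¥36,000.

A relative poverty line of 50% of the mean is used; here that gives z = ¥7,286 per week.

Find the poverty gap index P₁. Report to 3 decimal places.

0.080

Incomes under z: ¥5,000, ¥5,500 (q = 2 of N = 7).
Relative gaps: (7286−5000)/7286 = 0.3138; (7286−5500)/7286 = 0.2451.
Sum of shortfalls = 0.558880; P₁ averages over all N: 0.558880 / 7 = 0.080.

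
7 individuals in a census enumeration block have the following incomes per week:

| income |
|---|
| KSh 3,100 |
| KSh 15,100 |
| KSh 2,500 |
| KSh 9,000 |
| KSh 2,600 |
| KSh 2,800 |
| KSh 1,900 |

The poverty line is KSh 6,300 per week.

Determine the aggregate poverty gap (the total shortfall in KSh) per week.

KSh 18,600

Below z: KSh 1,900, KSh 2,500, KSh 2,600, KSh 2,800, KSh 3,100 (q = 5 of N = 7).
Individual gaps: 6300−1900 = 4400; 6300−2500 = 3800; 6300−2600 = 3700; 6300−2800 = 3500; 6300−3100 = 3200.
Aggregate gap = KSh 18,600.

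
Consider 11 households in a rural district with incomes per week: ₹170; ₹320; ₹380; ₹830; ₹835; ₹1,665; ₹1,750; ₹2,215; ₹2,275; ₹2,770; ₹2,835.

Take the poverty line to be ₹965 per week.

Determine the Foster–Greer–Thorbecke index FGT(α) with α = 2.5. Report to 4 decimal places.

Incomes under z: ₹170, ₹320, ₹380, ₹830, ₹835 (q = 5 of N = 11).
Shortfall ratios: (965−170)/965 = 0.8238; (965−320)/965 = 0.6684; (965−380)/965 = 0.6062; (965−830)/965 = 0.1399; (965−835)/965 = 0.1347.
Raised to α = 2.5: 0.61603; 0.36524; 0.28614; 0.00732; 0.00666.
Sum = 1.281385; FGT(2.5) = 1.281385 / 11 = 0.1165.

0.1165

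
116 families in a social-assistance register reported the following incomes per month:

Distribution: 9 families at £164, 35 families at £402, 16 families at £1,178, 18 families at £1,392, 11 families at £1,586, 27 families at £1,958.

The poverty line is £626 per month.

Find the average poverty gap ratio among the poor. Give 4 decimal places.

0.4356

Below the line: 9×£164, 35×£402 (q = 44 of N = 116).
Relative gaps: 0.7380 (×9), 0.3578 (×35); sum = 19.166134.
I averages over the q = 44 poor units only: 19.166134 / 44 = 0.4356.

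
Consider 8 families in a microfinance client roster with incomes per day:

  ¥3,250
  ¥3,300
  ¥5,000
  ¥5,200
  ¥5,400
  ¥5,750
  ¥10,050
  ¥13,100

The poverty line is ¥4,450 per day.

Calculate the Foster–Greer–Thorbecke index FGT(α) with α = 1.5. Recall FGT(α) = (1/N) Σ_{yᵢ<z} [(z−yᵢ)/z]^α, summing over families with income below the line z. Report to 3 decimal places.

0.034

Poor units: ¥3,250, ¥3,300 (q = 2 of N = 8).
Normalized shortfalls: (4450−3250)/4450 = 0.2697; (4450−3300)/4450 = 0.2584.
Raised to α = 1.5: 0.14003; 0.13137.
Sum = 0.271407; FGT(1.5) = 0.271407 / 8 = 0.034.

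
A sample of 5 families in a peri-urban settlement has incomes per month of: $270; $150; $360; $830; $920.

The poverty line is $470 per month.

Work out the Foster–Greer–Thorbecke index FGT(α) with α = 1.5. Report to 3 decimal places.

0.191

Below z: $150, $270, $360 (q = 3 of N = 5).
Shortfall ratios: (470−150)/470 = 0.6809; (470−270)/470 = 0.4255; (470−360)/470 = 0.2340.
Raised to α = 1.5: 0.56180; 0.27759; 0.11322.
Sum = 0.952607; FGT(1.5) = 0.952607 / 5 = 0.191.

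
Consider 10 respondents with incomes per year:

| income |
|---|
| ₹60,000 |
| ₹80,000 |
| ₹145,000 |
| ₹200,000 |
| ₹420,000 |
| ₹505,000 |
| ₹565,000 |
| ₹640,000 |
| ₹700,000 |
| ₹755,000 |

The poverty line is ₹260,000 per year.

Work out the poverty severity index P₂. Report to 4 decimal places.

0.1320

Poor units: ₹60,000, ₹80,000, ₹145,000, ₹200,000 (q = 4 of N = 10).
Normalized shortfalls: (260000−60000)/260000 = 0.7692; (260000−80000)/260000 = 0.6923; (260000−145000)/260000 = 0.4423; (260000−200000)/260000 = 0.2308.
Squared: 0.5917; 0.4793; 0.1956; 0.0533.
Sum = 1.319896; P₂ = 1.319896 / 10 = 0.1320.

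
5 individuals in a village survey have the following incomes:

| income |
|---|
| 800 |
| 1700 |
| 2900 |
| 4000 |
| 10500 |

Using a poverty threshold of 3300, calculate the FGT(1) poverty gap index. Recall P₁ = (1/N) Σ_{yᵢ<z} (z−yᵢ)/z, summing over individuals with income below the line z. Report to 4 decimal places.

0.2727

Incomes under z: 800, 1700, 2900 (q = 3 of N = 5).
Normalized shortfalls: (3300−800)/3300 = 0.7576; (3300−1700)/3300 = 0.4848; (3300−2900)/3300 = 0.1212.
Sum of shortfalls = 1.363636; P₁ averages over all N: 1.363636 / 5 = 0.2727.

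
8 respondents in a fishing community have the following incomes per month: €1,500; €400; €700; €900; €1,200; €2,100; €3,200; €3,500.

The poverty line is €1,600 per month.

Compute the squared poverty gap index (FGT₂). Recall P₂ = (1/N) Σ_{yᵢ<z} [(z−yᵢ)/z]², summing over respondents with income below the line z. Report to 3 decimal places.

Poor units: €400, €700, €900, €1,200, €1,500 (q = 5 of N = 8).
Shortfall ratios: (1600−400)/1600 = 0.7500; (1600−700)/1600 = 0.5625; (1600−900)/1600 = 0.4375; (1600−1200)/1600 = 0.2500; (1600−1500)/1600 = 0.0625.
Squared: 0.5625; 0.3164; 0.1914; 0.0625; 0.0039.
Sum = 1.136719; P₂ = 1.136719 / 8 = 0.142.

0.142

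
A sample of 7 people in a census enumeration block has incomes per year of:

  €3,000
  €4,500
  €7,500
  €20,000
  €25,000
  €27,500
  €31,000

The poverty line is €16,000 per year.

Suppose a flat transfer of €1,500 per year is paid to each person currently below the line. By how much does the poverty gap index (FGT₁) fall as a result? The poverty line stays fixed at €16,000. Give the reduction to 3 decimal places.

Before: below the line — €3,000, €4,500, €7,500; poverty gap index (FGT₁) = 0.29464.
After the €1,500 transfer: below the line — €4,500, €6,000, €9,000; poverty gap index (FGT₁) = 0.25446.
Reduction = 0.29464 − 0.25446 = 0.040.

0.040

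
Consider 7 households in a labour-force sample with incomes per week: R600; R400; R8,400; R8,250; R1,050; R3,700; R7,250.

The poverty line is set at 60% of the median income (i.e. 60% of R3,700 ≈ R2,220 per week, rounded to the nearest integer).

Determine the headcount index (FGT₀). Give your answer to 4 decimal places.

0.4286

3 of the 7 households have income below R2,220.
H = 3/7 = 0.4286.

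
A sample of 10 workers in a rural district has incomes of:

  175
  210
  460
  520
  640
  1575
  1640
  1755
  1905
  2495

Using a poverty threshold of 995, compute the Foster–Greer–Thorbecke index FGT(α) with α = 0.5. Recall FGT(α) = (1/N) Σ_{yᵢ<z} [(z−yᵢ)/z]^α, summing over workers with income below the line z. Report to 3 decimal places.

0.382

Below z: 175, 210, 460, 520, 640 (q = 5 of N = 10).
Gap ratios (z−y)/z: (995−175)/995 = 0.8241; (995−210)/995 = 0.7889; (995−460)/995 = 0.5377; (995−520)/995 = 0.4774; (995−640)/995 = 0.3568.
Raised to α = 0.5: 0.90781; 0.88823; 0.73327; 0.69093; 0.59731.
Sum = 3.817555; FGT(0.5) = 3.817555 / 10 = 0.382.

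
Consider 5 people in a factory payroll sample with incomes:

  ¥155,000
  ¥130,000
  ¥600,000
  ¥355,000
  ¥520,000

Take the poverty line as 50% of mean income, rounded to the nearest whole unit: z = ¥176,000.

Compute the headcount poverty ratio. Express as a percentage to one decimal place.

2 of the 5 people have income below ¥176,000.
H = 2/5 = 40.0%.

40.0%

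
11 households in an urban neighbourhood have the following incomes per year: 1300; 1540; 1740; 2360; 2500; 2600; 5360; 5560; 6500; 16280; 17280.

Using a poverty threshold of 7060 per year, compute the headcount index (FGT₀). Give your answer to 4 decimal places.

0.8182

9 of the 11 households have income below 7060.
H = 9/11 = 0.8182.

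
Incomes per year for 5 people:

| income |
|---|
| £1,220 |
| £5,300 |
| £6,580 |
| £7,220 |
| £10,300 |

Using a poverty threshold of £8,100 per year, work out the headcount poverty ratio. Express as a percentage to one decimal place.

80.0%

4 of the 5 people have income below £8,100.
H = 4/5 = 80.0%.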